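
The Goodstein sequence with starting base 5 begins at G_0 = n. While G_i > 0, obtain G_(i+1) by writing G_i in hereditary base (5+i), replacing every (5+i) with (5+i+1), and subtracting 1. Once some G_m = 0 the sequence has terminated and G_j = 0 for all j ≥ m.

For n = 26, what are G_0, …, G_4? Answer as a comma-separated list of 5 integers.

26 —HB5→ 5^2 + 1 —bump→ 6^2 + 1 = 37 —(−1)→ 36
36 —HB6→ 6^2 —bump→ 7^2 = 49 —(−1)→ 48
48 —HB7→ 6·7 + 6 —bump→ 6·8 + 6 = 54 —(−1)→ 53
53 —HB8→ 6·8 + 5 —bump→ 6·9 + 5 = 59 —(−1)→ 58

26, 36, 48, 53, 58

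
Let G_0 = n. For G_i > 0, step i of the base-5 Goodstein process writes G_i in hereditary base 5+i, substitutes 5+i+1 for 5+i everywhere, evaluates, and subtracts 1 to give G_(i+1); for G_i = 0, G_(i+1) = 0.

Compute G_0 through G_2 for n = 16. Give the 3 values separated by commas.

[0] 16 ≡ 3·5 + 1 (base 5). Lift 6: 19. −1: 18.
[1] 18 ≡ 3·6 (base 6). Lift 7: 21. −1: 20.

16, 18, 20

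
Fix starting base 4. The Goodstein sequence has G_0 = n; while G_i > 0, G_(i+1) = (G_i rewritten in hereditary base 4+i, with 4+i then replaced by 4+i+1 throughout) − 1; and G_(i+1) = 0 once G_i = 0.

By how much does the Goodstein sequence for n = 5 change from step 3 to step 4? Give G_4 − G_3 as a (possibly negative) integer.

-1

G_0 = 5. HB_4(5) = 4 + 1. Bump = 6. G_1 = 5.
G_1 = 5. HB_5(5) = 5. Bump = 6. G_2 = 5.
G_2 = 5. HB_6(5) = 5. Bump = 5. G_3 = 4.
G_3 = 4. HB_7(4) = 4. Bump = 4. G_4 = 3.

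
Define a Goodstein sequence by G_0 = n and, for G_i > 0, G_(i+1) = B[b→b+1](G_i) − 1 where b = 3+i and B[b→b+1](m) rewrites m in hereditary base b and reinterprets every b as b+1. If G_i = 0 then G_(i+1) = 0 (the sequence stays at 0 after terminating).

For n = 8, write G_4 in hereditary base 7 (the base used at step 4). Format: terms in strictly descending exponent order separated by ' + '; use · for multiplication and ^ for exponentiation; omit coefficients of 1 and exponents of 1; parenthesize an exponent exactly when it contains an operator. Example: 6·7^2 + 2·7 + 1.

7 + 4

8 —HB3→ 2·3 + 2 —bump→ 2·4 + 2 = 10 —(−1)→ 9
9 —HB4→ 2·4 + 1 —bump→ 2·5 + 1 = 11 —(−1)→ 10
10 —HB5→ 2·5 —bump→ 2·6 = 12 —(−1)→ 11
11 —HB6→ 6 + 5 —bump→ 7 + 5 = 12 —(−1)→ 11
11 —HB7→ 7 + 4 —bump→ 8 + 4 = 12 —(−1)→ 11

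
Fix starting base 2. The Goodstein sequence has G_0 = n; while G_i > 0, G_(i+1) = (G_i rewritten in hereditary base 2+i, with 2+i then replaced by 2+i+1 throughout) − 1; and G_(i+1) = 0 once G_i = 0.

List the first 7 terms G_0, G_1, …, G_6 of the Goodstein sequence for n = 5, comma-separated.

5, 27, 255, 467, 775, 1197, 1751

i=0: 5 = 2^2 + 1 (b=2); 2→3: 3^3 + 1 = 28; 28−1 = 27
i=1: 27 = 3^3 (b=3); 3→4: 4^4 = 256; 256−1 = 255
i=2: 255 = 3·4^3 + 3·4^2 + 3·4 + 3 (b=4); 4→5: 3·5^3 + 3·5^2 + 3·5 + 3 = 468; 468−1 = 467
i=3: 467 = 3·5^3 + 3·5^2 + 3·5 + 2 (b=5); 5→6: 3·6^3 + 3·6^2 + 3·6 + 2 = 776; 776−1 = 775
i=4: 775 = 3·6^3 + 3·6^2 + 3·6 + 1 (b=6); 6→7: 3·7^3 + 3·7^2 + 3·7 + 1 = 1198; 1198−1 = 1197
i=5: 1197 = 3·7^3 + 3·7^2 + 3·7 (b=7); 7→8: 3·8^3 + 3·8^2 + 3·8 = 1752; 1752−1 = 1751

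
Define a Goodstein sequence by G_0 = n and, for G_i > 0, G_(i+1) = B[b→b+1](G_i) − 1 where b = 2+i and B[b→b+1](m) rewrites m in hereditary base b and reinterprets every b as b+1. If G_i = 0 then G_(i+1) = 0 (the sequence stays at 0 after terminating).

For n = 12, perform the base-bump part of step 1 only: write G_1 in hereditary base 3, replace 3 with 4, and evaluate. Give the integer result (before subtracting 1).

1066

step 0: 12 = 2^(2 + 1) + 2^2; sub 3 for 2: 3^(3 + 1) + 3^3; = 108; G_1 = 108−1 = 107
step 1: 107 = 3^(3 + 1) + 2·3^2 + 2·3 + 2; sub 4 for 3: 4^(4 + 1) + 2·4^2 + 2·4 + 2; = 1066; G_2 = 1066−1 = 1065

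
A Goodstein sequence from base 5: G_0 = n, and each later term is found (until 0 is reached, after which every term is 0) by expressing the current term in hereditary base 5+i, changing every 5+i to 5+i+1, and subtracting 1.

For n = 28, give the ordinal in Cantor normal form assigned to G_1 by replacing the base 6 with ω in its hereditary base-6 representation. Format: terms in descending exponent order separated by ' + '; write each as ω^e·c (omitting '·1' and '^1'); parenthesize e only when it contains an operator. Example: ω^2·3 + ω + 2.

ω^2 + 2

G_0 = 28. HB_5(28) = 5^2 + 3. Bump = 39. G_1 = 38.
G_1 = 38. HB_6(38) = 6^2 + 2. Bump = 51. G_2 = 50.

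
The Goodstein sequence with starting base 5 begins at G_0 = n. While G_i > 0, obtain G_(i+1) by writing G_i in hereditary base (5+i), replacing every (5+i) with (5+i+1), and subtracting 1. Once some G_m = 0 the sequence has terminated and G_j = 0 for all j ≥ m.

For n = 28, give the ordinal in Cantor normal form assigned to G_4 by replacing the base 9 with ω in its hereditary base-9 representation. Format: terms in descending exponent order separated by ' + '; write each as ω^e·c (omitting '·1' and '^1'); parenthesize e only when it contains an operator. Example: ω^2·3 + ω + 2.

base 5: 28 = 5^2 + 3; at 6: 6^2 + 3 = 39; next = 38
base 6: 38 = 6^2 + 2; at 7: 7^2 + 2 = 51; next = 50
base 7: 50 = 7^2 + 1; at 8: 8^2 + 1 = 65; next = 64
base 8: 64 = 8^2; at 9: 9^2 = 81; next = 80
base 9: 80 = 8·9 + 8; at 10: 8·10 + 8 = 88; next = 87

ω·8 + 8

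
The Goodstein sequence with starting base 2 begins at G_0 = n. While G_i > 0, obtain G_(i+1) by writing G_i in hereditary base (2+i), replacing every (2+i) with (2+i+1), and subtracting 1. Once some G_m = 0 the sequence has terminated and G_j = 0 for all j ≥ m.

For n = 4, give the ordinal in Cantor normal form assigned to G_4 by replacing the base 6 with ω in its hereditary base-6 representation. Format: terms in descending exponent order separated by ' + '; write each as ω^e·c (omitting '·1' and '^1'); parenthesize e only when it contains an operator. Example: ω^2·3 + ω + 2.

ω^2·2 + ω + 5

(0) 4|_2 = 2^2 ↦ 3^3|_3 = 27 ⇒ 26
(1) 26|_3 = 2·3^2 + 2·3 + 2 ↦ 2·4^2 + 2·4 + 2|_4 = 42 ⇒ 41
(2) 41|_4 = 2·4^2 + 2·4 + 1 ↦ 2·5^2 + 2·5 + 1|_5 = 61 ⇒ 60
(3) 60|_5 = 2·5^2 + 2·5 ↦ 2·6^2 + 2·6|_6 = 84 ⇒ 83
(4) 83|_6 = 2·6^2 + 6 + 5 ↦ 2·7^2 + 7 + 5|_7 = 110 ⇒ 109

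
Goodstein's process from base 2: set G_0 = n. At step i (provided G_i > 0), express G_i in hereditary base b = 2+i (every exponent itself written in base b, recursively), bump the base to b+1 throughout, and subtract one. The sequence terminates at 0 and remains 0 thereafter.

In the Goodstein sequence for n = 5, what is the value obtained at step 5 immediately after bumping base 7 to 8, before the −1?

[0] 5 ≡ 2^2 + 1 (base 2). Lift 3: 28. −1: 27.
[1] 27 ≡ 3^3 (base 3). Lift 4: 256. −1: 255.
[2] 255 ≡ 3·4^3 + 3·4^2 + 3·4 + 3 (base 4). Lift 5: 468. −1: 467.
[3] 467 ≡ 3·5^3 + 3·5^2 + 3·5 + 2 (base 5). Lift 6: 776. −1: 775.
[4] 775 ≡ 3·6^3 + 3·6^2 + 3·6 + 1 (base 6). Lift 7: 1198. −1: 1197.

1752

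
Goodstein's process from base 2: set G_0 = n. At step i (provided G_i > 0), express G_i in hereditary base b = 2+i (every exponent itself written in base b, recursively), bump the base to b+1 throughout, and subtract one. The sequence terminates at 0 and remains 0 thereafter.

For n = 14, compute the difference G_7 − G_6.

14 —HB2→ 2^(2 + 1) + 2^2 + 2 —bump→ 3^(3 + 1) + 3^3 + 3 = 111 —(−1)→ 110
110 —HB3→ 3^(3 + 1) + 3^3 + 2 —bump→ 4^(4 + 1) + 4^4 + 2 = 1282 —(−1)→ 1281
1281 —HB4→ 4^(4 + 1) + 4^4 + 1 —bump→ 5^(5 + 1) + 5^5 + 1 = 18751 —(−1)→ 18750
18750 —HB5→ 5^(5 + 1) + 5^5 —bump→ 6^(6 + 1) + 6^6 = 326592 —(−1)→ 326591
326591 —HB6→ 6^(6 + 1) + 5·6^5 + 5·6^4 + 5·6^3 + 5·6^2 + 5·6 + 5 —bump→ 7^(7 + 1) + 5·7^5 + 5·7^4 + 5·7^3 + 5·7^2 + 5·7 + 5 = 5862841 —(−1)→ 5862840
5862840 —HB7→ 7^(7 + 1) + 5·7^5 + 5·7^4 + 5·7^3 + 5·7^2 + 5·7 + 4 —bump→ 8^(8 + 1) + 5·8^5 + 5·8^4 + 5·8^3 + 5·8^2 + 5·8 + 4 = 134404972 —(−1)→ 134404971
134404971 —HB8→ 8^(8 + 1) + 5·8^5 + 5·8^4 + 5·8^3 + 5·8^2 + 5·8 + 3 —bump→ 9^(9 + 1) + 5·9^5 + 5·9^4 + 5·9^3 + 5·9^2 + 5·9 + 3 = 3487116549 —(−1)→ 3487116548

3352711577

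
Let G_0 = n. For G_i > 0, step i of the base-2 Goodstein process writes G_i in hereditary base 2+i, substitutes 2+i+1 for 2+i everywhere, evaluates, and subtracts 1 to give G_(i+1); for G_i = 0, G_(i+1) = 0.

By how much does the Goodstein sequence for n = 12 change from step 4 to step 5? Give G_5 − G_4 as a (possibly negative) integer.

step 0: 12 = 2^(2 + 1) + 2^2; sub 3 for 2: 3^(3 + 1) + 3^3; = 108; G_1 = 108−1 = 107
step 1: 107 = 3^(3 + 1) + 2·3^2 + 2·3 + 2; sub 4 for 3: 4^(4 + 1) + 2·4^2 + 2·4 + 2; = 1066; G_2 = 1066−1 = 1065
step 2: 1065 = 4^(4 + 1) + 2·4^2 + 2·4 + 1; sub 5 for 4: 5^(5 + 1) + 2·5^2 + 2·5 + 1; = 15686; G_3 = 15686−1 = 15685
step 3: 15685 = 5^(5 + 1) + 2·5^2 + 2·5; sub 6 for 5: 6^(6 + 1) + 2·6^2 + 2·6; = 280020; G_4 = 280020−1 = 280019
step 4: 280019 = 6^(6 + 1) + 2·6^2 + 6 + 5; sub 7 for 6: 7^(7 + 1) + 2·7^2 + 7 + 5; = 5764911; G_5 = 5764911−1 = 5764910

5484891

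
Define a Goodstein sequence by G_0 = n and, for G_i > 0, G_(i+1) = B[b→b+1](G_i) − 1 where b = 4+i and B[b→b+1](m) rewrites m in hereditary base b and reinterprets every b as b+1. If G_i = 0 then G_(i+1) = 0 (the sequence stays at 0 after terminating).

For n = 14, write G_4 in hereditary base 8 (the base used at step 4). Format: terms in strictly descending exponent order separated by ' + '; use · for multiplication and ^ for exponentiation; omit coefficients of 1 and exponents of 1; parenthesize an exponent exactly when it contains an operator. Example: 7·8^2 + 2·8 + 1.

2·8 + 5

[0] 14 ≡ 3·4 + 2 (base 4). Lift 5: 17. −1: 16.
[1] 16 ≡ 3·5 + 1 (base 5). Lift 6: 19. −1: 18.
[2] 18 ≡ 3·6 (base 6). Lift 7: 21. −1: 20.
[3] 20 ≡ 2·7 + 6 (base 7). Lift 8: 22. −1: 21.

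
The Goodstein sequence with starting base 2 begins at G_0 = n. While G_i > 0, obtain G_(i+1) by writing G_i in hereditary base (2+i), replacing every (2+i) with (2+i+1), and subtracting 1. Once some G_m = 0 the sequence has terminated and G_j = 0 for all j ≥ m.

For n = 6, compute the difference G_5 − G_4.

51384

[0] 6 ≡ 2^2 + 2 (base 2). Lift 3: 30. −1: 29.
[1] 29 ≡ 3^3 + 2 (base 3). Lift 4: 258. −1: 257.
[2] 257 ≡ 4^4 + 1 (base 4). Lift 5: 3126. −1: 3125.
[3] 3125 ≡ 5^5 (base 5). Lift 6: 46656. −1: 46655.
[4] 46655 ≡ 5·6^5 + 5·6^4 + 5·6^3 + 5·6^2 + 5·6 + 5 (base 6). Lift 7: 98040. −1: 98039.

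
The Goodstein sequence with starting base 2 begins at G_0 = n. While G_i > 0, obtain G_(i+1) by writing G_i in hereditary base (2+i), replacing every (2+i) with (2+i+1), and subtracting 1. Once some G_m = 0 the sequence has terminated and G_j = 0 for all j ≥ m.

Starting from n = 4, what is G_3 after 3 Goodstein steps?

G_0 = 4. HB_2(4) = 2^2. Bump = 27. G_1 = 26.
G_1 = 26. HB_3(26) = 2·3^2 + 2·3 + 2. Bump = 42. G_2 = 41.
G_2 = 41. HB_4(41) = 2·4^2 + 2·4 + 1. Bump = 61. G_3 = 60.
G_3 = 60. HB_5(60) = 2·5^2 + 2·5. Bump = 84. G_4 = 83.

60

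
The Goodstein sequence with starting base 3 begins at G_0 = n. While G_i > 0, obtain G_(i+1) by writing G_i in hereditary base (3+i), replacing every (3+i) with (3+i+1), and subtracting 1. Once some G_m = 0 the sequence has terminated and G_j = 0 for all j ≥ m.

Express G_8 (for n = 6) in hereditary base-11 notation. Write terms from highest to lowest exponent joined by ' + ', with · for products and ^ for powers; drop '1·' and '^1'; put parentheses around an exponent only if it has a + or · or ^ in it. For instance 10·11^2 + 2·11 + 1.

4

[0] 6 ≡ 2·3 (base 3). Lift 4: 8. −1: 7.
[1] 7 ≡ 4 + 3 (base 4). Lift 5: 8. −1: 7.
[2] 7 ≡ 5 + 2 (base 5). Lift 6: 8. −1: 7.
[3] 7 ≡ 6 + 1 (base 6). Lift 7: 8. −1: 7.
[4] 7 ≡ 7 (base 7). Lift 8: 8. −1: 7.
[5] 7 ≡ 7 (base 8). Lift 9: 7. −1: 6.
[6] 6 ≡ 6 (base 9). Lift 10: 6. −1: 5.
[7] 5 ≡ 5 (base 10). Lift 11: 5. −1: 4.
[8] 4 ≡ 4 (base 11). Lift 12: 4. −1: 3.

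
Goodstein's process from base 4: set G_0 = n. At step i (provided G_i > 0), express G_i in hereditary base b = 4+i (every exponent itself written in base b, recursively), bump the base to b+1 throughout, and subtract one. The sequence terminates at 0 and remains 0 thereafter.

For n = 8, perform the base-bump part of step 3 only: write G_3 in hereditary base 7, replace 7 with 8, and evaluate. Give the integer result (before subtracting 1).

[0] 8 ≡ 2·4 (base 4). Lift 5: 10. −1: 9.
[1] 9 ≡ 5 + 4 (base 5). Lift 6: 10. −1: 9.
[2] 9 ≡ 6 + 3 (base 6). Lift 7: 10. −1: 9.
[3] 9 ≡ 7 + 2 (base 7). Lift 8: 10. −1: 9.

10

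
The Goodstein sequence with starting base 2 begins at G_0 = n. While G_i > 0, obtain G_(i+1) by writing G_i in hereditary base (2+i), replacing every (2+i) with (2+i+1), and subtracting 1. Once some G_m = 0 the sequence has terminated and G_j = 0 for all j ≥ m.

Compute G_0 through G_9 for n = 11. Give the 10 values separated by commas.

(0) 11|_2 = 2^(2 + 1) + 2 + 1 ↦ 3^(3 + 1) + 3 + 1|_3 = 85 ⇒ 84
(1) 84|_3 = 3^(3 + 1) + 3 ↦ 4^(4 + 1) + 4|_4 = 1028 ⇒ 1027
(2) 1027|_4 = 4^(4 + 1) + 3 ↦ 5^(5 + 1) + 3|_5 = 15628 ⇒ 15627
(3) 15627|_5 = 5^(5 + 1) + 2 ↦ 6^(6 + 1) + 2|_6 = 279938 ⇒ 279937
(4) 279937|_6 = 6^(6 + 1) + 1 ↦ 7^(7 + 1) + 1|_7 = 5764802 ⇒ 5764801
(5) 5764801|_7 = 7^(7 + 1) ↦ 8^(8 + 1)|_8 = 134217728 ⇒ 134217727
(6) 134217727|_8 = 7·8^8 + 7·8^7 + 7·8^6 + 7·8^5 + 7·8^4 + 7·8^3 + 7·8^2 + 7·8 + 7 ↦ 7·9^9 + 7·9^7 + 7·9^6 + 7·9^5 + 7·9^4 + 7·9^3 + 7·9^2 + 7·9 + 7|_9 = 2749609303 ⇒ 2749609302
(7) 2749609302|_9 = 7·9^9 + 7·9^7 + 7·9^6 + 7·9^5 + 7·9^4 + 7·9^3 + 7·9^2 + 7·9 + 6 ↦ 7·10^10 + 7·10^7 + 7·10^6 + 7·10^5 + 7·10^4 + 7·10^3 + 7·10^2 + 7·10 + 6|_10 = 70077777776 ⇒ 70077777775
(8) 70077777775|_10 = 7·10^10 + 7·10^7 + 7·10^6 + 7·10^5 + 7·10^4 + 7·10^3 + 7·10^2 + 7·10 + 5 ↦ 7·11^11 + 7·11^7 + 7·11^6 + 7·11^5 + 7·11^4 + 7·11^3 + 7·11^2 + 7·11 + 5|_11 = 1997331745491 ⇒ 1997331745490

11, 84, 1027, 15627, 279937, 5764801, 134217727, 2749609302, 70077777775, 1997331745490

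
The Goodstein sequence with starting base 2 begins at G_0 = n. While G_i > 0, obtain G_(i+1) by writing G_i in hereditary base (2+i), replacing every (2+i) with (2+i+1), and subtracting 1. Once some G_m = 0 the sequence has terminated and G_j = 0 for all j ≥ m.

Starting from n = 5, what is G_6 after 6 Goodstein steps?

(0) 5|_2 = 2^2 + 1 ↦ 3^3 + 1|_3 = 28 ⇒ 27
(1) 27|_3 = 3^3 ↦ 4^4|_4 = 256 ⇒ 255
(2) 255|_4 = 3·4^3 + 3·4^2 + 3·4 + 3 ↦ 3·5^3 + 3·5^2 + 3·5 + 3|_5 = 468 ⇒ 467
(3) 467|_5 = 3·5^3 + 3·5^2 + 3·5 + 2 ↦ 3·6^3 + 3·6^2 + 3·6 + 2|_6 = 776 ⇒ 775
(4) 775|_6 = 3·6^3 + 3·6^2 + 3·6 + 1 ↦ 3·7^3 + 3·7^2 + 3·7 + 1|_7 = 1198 ⇒ 1197
(5) 1197|_7 = 3·7^3 + 3·7^2 + 3·7 ↦ 3·8^3 + 3·8^2 + 3·8|_8 = 1752 ⇒ 1751
(6) 1751|_8 = 3·8^3 + 3·8^2 + 2·8 + 7 ↦ 3·9^3 + 3·9^2 + 2·9 + 7|_9 = 2455 ⇒ 2454

1751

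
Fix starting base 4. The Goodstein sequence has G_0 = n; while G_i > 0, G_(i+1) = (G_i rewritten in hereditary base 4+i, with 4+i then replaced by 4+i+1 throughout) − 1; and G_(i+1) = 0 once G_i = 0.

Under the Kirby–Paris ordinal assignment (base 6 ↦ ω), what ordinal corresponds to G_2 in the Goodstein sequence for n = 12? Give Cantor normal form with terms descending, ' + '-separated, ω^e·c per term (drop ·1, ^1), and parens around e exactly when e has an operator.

(0) 12|_4 = 3·4 ↦ 3·5|_5 = 15 ⇒ 14
(1) 14|_5 = 2·5 + 4 ↦ 2·6 + 4|_6 = 16 ⇒ 15
(2) 15|_6 = 2·6 + 3 ↦ 2·7 + 3|_7 = 17 ⇒ 16

ω·2 + 3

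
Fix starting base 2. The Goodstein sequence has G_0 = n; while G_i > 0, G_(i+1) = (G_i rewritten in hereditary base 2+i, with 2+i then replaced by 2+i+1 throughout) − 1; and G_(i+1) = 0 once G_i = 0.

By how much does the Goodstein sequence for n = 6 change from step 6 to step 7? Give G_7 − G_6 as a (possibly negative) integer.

G_0 = 6. HB_2(6) = 2^2 + 2. Bump = 30. G_1 = 29.
G_1 = 29. HB_3(29) = 3^3 + 2. Bump = 258. G_2 = 257.
G_2 = 257. HB_4(257) = 4^4 + 1. Bump = 3126. G_3 = 3125.
G_3 = 3125. HB_5(3125) = 5^5. Bump = 46656. G_4 = 46655.
G_4 = 46655. HB_6(46655) = 5·6^5 + 5·6^4 + 5·6^3 + 5·6^2 + 5·6 + 5. Bump = 98040. G_5 = 98039.
G_5 = 98039. HB_7(98039) = 5·7^5 + 5·7^4 + 5·7^3 + 5·7^2 + 5·7 + 4. Bump = 187244. G_6 = 187243.
G_6 = 187243. HB_8(187243) = 5·8^5 + 5·8^4 + 5·8^3 + 5·8^2 + 5·8 + 3. Bump = 332148. G_7 = 332147.

144904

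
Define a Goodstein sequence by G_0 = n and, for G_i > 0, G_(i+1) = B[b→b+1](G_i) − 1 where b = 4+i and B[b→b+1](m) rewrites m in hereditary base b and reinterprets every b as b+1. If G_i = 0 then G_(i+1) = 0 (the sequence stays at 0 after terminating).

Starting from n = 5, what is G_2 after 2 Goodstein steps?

5

G_0 = 5. HB_4(5) = 4 + 1. Bump = 6. G_1 = 5.
G_1 = 5. HB_5(5) = 5. Bump = 6. G_2 = 5.
G_2 = 5. HB_6(5) = 5. Bump = 5. G_3 = 4.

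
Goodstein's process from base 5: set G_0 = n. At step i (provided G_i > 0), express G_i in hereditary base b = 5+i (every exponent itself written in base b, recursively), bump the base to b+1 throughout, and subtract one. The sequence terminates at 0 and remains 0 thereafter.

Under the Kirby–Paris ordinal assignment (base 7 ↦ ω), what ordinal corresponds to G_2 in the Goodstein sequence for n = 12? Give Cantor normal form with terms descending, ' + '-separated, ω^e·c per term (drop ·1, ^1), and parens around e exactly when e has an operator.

base 5: 12 = 2·5 + 2; at 6: 2·6 + 2 = 14; next = 13
base 6: 13 = 2·6 + 1; at 7: 2·7 + 1 = 15; next = 14
base 7: 14 = 2·7; at 8: 2·8 = 16; next = 15

ω·2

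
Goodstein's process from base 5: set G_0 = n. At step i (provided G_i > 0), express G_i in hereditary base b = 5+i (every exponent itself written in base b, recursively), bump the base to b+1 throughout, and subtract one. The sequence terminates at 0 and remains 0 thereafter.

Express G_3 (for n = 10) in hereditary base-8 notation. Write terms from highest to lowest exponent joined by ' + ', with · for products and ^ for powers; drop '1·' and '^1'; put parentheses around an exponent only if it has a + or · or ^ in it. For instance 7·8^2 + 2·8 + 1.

8 + 3

step 0: 10 = 2·5; sub 6 for 5: 2·6; = 12; G_1 = 12−1 = 11
step 1: 11 = 6 + 5; sub 7 for 6: 7 + 5; = 12; G_2 = 12−1 = 11
step 2: 11 = 7 + 4; sub 8 for 7: 8 + 4; = 12; G_3 = 12−1 = 11
step 3: 11 = 8 + 3; sub 9 for 8: 9 + 3; = 12; G_4 = 12−1 = 11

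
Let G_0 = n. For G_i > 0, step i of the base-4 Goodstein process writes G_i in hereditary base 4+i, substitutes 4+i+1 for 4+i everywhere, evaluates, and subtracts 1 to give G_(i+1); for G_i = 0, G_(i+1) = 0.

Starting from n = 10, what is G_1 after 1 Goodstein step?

base 4: 10 = 2·4 + 2; at 5: 2·5 + 2 = 12; next = 11
base 5: 11 = 2·5 + 1; at 6: 2·6 + 1 = 13; next = 12

11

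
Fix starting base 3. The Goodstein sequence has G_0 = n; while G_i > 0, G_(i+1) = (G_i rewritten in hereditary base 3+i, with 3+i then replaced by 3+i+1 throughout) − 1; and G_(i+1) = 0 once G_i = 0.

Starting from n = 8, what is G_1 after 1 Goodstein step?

9

base 3: 8 = 2·3 + 2; at 4: 2·4 + 2 = 10; next = 9
base 4: 9 = 2·4 + 1; at 5: 2·5 + 1 = 11; next = 10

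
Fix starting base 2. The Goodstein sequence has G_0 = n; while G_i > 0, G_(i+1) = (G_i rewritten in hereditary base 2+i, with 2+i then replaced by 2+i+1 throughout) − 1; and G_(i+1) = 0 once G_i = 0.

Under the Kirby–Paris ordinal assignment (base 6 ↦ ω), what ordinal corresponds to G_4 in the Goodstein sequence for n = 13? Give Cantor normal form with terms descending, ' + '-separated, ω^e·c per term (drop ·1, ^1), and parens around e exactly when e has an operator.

ω^(ω + 1) + ω^3·3 + ω^2·3 + ω·3 + 1

13 —HB2→ 2^(2 + 1) + 2^2 + 1 —bump→ 3^(3 + 1) + 3^3 + 1 = 109 —(−1)→ 108
108 —HB3→ 3^(3 + 1) + 3^3 —bump→ 4^(4 + 1) + 4^4 = 1280 —(−1)→ 1279
1279 —HB4→ 4^(4 + 1) + 3·4^3 + 3·4^2 + 3·4 + 3 —bump→ 5^(5 + 1) + 3·5^3 + 3·5^2 + 3·5 + 3 = 16093 —(−1)→ 16092
16092 —HB5→ 5^(5 + 1) + 3·5^3 + 3·5^2 + 3·5 + 2 —bump→ 6^(6 + 1) + 3·6^3 + 3·6^2 + 3·6 + 2 = 280712 —(−1)→ 280711
280711 —HB6→ 6^(6 + 1) + 3·6^3 + 3·6^2 + 3·6 + 1 —bump→ 7^(7 + 1) + 3·7^3 + 3·7^2 + 3·7 + 1 = 5765999 —(−1)→ 5765998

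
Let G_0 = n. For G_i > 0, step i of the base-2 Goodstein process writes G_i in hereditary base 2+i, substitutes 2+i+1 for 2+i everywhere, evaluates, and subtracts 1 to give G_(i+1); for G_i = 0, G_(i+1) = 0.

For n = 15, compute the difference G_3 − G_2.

G_0 = 15. HB_2(15) = 2^(2 + 1) + 2^2 + 2 + 1. Bump = 112. G_1 = 111.
G_1 = 111. HB_3(111) = 3^(3 + 1) + 3^3 + 3. Bump = 1284. G_2 = 1283.
G_2 = 1283. HB_4(1283) = 4^(4 + 1) + 4^4 + 3. Bump = 18753. G_3 = 18752.

17469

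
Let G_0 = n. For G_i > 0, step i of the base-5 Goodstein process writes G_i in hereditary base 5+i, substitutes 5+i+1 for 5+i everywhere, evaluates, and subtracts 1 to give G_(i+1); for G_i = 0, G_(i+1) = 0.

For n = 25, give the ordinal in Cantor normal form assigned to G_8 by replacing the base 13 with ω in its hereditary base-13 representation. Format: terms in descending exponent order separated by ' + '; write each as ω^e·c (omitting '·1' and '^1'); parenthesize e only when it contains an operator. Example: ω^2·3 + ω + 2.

ω·4 + 10

step 0: 25 = 5^2; sub 6 for 5: 6^2; = 36; G_1 = 36−1 = 35
step 1: 35 = 5·6 + 5; sub 7 for 6: 5·7 + 5; = 40; G_2 = 40−1 = 39
step 2: 39 = 5·7 + 4; sub 8 for 7: 5·8 + 4; = 44; G_3 = 44−1 = 43
step 3: 43 = 5·8 + 3; sub 9 for 8: 5·9 + 3; = 48; G_4 = 48−1 = 47
step 4: 47 = 5·9 + 2; sub 10 for 9: 5·10 + 2; = 52; G_5 = 52−1 = 51
step 5: 51 = 5·10 + 1; sub 11 for 10: 5·11 + 1; = 56; G_6 = 56−1 = 55
step 6: 55 = 5·11; sub 12 for 11: 5·12; = 60; G_7 = 60−1 = 59
step 7: 59 = 4·12 + 11; sub 13 for 12: 4·13 + 11; = 63; G_8 = 63−1 = 62
step 8: 62 = 4·13 + 10; sub 14 for 13: 4·14 + 10; = 66; G_9 = 66−1 = 65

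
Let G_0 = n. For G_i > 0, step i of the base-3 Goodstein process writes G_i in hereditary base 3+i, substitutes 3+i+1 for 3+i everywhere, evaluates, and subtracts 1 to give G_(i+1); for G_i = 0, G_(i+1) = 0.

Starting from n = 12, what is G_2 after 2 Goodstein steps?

27

step 0: 12 = 3^2 + 3; sub 4 for 3: 4^2 + 4; = 20; G_1 = 20−1 = 19
step 1: 19 = 4^2 + 3; sub 5 for 4: 5^2 + 3; = 28; G_2 = 28−1 = 27
step 2: 27 = 5^2 + 2; sub 6 for 5: 6^2 + 2; = 38; G_3 = 38−1 = 37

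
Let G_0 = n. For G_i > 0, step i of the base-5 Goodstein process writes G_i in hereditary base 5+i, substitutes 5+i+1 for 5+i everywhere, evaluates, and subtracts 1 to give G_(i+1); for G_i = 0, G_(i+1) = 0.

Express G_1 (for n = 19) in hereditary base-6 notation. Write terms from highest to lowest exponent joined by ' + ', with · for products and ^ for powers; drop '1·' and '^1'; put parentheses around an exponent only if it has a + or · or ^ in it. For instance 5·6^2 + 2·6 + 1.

step 0: 19 = 3·5 + 4; sub 6 for 5: 3·6 + 4; = 22; G_1 = 22−1 = 21
step 1: 21 = 3·6 + 3; sub 7 for 6: 3·7 + 3; = 24; G_2 = 24−1 = 23

3·6 + 3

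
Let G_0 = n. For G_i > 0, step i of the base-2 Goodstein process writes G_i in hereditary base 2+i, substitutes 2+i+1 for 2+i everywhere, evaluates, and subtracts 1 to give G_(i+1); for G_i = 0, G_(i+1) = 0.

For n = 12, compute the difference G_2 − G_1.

G_0=12  [base 2] 2^(2 + 1) + 2^2  →[2↦3]→  3^(3 + 1) + 3^3 = 108  −1 ⇒ G_1=107
G_1=107  [base 3] 3^(3 + 1) + 2·3^2 + 2·3 + 2  →[3↦4]→  4^(4 + 1) + 2·4^2 + 2·4 + 2 = 1066  −1 ⇒ G_2=1065

958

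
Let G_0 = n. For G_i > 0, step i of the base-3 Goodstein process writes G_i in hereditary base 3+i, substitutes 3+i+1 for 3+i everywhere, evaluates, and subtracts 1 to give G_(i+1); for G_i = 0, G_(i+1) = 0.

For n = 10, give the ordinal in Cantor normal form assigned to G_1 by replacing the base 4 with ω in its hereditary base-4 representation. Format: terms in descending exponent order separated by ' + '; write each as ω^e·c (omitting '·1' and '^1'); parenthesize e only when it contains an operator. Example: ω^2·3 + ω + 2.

ω^2

step 0: 10 = 3^2 + 1; sub 4 for 3: 4^2 + 1; = 17; G_1 = 17−1 = 16
step 1: 16 = 4^2; sub 5 for 4: 5^2; = 25; G_2 = 25−1 = 24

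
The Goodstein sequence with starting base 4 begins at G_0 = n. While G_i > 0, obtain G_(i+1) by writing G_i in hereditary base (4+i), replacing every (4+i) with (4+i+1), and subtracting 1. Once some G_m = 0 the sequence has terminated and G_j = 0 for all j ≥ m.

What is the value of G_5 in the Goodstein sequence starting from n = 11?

base 4: 11 = 2·4 + 3; at 5: 2·5 + 3 = 13; next = 12
base 5: 12 = 2·5 + 2; at 6: 2·6 + 2 = 14; next = 13
base 6: 13 = 2·6 + 1; at 7: 2·7 + 1 = 15; next = 14
base 7: 14 = 2·7; at 8: 2·8 = 16; next = 15
base 8: 15 = 8 + 7; at 9: 9 + 7 = 16; next = 15

15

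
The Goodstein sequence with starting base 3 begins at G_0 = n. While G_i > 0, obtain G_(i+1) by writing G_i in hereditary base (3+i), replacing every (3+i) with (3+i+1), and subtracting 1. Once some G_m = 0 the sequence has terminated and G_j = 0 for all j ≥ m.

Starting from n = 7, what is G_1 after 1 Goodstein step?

7 —HB3→ 2·3 + 1 —bump→ 2·4 + 1 = 9 —(−1)→ 8
8 —HB4→ 2·4 —bump→ 2·5 = 10 —(−1)→ 9

8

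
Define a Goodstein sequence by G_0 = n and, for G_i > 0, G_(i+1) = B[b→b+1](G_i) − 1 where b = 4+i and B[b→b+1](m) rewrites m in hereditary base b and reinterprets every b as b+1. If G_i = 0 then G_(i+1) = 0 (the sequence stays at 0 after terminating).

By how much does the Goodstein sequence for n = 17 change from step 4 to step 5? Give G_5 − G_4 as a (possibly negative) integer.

[0] 17 ≡ 4^2 + 1 (base 4). Lift 5: 26. −1: 25.
[1] 25 ≡ 5^2 (base 5). Lift 6: 36. −1: 35.
[2] 35 ≡ 5·6 + 5 (base 6). Lift 7: 40. −1: 39.
[3] 39 ≡ 5·7 + 4 (base 7). Lift 8: 44. −1: 43.
[4] 43 ≡ 5·8 + 3 (base 8). Lift 9: 48. −1: 47.

4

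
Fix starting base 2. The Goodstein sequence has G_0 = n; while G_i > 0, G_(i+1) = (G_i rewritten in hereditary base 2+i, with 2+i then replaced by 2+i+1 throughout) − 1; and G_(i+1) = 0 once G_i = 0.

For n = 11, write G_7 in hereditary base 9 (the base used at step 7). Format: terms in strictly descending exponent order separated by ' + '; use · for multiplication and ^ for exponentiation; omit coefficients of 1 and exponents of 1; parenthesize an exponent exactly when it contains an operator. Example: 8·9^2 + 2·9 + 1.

7·9^9 + 7·9^7 + 7·9^6 + 7·9^5 + 7·9^4 + 7·9^3 + 7·9^2 + 7·9 + 6

step 0: 11 = 2^(2 + 1) + 2 + 1; sub 3 for 2: 3^(3 + 1) + 3 + 1; = 85; G_1 = 85−1 = 84
step 1: 84 = 3^(3 + 1) + 3; sub 4 for 3: 4^(4 + 1) + 4; = 1028; G_2 = 1028−1 = 1027
step 2: 1027 = 4^(4 + 1) + 3; sub 5 for 4: 5^(5 + 1) + 3; = 15628; G_3 = 15628−1 = 15627
step 3: 15627 = 5^(5 + 1) + 2; sub 6 for 5: 6^(6 + 1) + 2; = 279938; G_4 = 279938−1 = 279937
step 4: 279937 = 6^(6 + 1) + 1; sub 7 for 6: 7^(7 + 1) + 1; = 5764802; G_5 = 5764802−1 = 5764801
step 5: 5764801 = 7^(7 + 1); sub 8 for 7: 8^(8 + 1); = 134217728; G_6 = 134217728−1 = 134217727
step 6: 134217727 = 7·8^8 + 7·8^7 + 7·8^6 + 7·8^5 + 7·8^4 + 7·8^3 + 7·8^2 + 7·8 + 7; sub 9 for 8: 7·9^9 + 7·9^7 + 7·9^6 + 7·9^5 + 7·9^4 + 7·9^3 + 7·9^2 + 7·9 + 7; = 2749609303; G_7 = 2749609303−1 = 2749609302
step 7: 2749609302 = 7·9^9 + 7·9^7 + 7·9^6 + 7·9^5 + 7·9^4 + 7·9^3 + 7·9^2 + 7·9 + 6; sub 10 for 9: 7·10^10 + 7·10^7 + 7·10^6 + 7·10^5 + 7·10^4 + 7·10^3 + 7·10^2 + 7·10 + 6; = 70077777776; G_8 = 70077777776−1 = 70077777775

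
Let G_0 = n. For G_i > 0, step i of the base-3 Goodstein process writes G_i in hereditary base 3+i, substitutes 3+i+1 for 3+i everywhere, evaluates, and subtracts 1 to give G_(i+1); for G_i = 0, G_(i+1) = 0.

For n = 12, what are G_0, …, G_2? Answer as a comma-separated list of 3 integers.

G_0=12  [base 3] 3^2 + 3  →[3↦4]→  4^2 + 4 = 20  −1 ⇒ G_1=19
G_1=19  [base 4] 4^2 + 3  →[4↦5]→  5^2 + 3 = 28  −1 ⇒ G_2=27

12, 19, 27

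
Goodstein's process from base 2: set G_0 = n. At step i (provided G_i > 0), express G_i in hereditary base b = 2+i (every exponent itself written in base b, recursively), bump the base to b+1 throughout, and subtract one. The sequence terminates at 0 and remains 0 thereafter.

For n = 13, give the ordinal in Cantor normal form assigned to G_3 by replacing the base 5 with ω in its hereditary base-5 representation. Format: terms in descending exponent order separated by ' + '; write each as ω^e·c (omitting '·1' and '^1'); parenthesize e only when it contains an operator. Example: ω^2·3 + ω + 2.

(0) 13|_2 = 2^(2 + 1) + 2^2 + 1 ↦ 3^(3 + 1) + 3^3 + 1|_3 = 109 ⇒ 108
(1) 108|_3 = 3^(3 + 1) + 3^3 ↦ 4^(4 + 1) + 4^4|_4 = 1280 ⇒ 1279
(2) 1279|_4 = 4^(4 + 1) + 3·4^3 + 3·4^2 + 3·4 + 3 ↦ 5^(5 + 1) + 3·5^3 + 3·5^2 + 3·5 + 3|_5 = 16093 ⇒ 16092

ω^(ω + 1) + ω^3·3 + ω^2·3 + ω·3 + 2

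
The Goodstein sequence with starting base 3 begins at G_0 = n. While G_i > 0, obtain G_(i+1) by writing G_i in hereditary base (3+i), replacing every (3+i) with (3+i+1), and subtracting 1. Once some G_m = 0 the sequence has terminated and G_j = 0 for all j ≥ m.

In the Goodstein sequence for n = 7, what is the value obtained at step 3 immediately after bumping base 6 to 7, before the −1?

10

(0) 7|_3 = 2·3 + 1 ↦ 2·4 + 1|_4 = 9 ⇒ 8
(1) 8|_4 = 2·4 ↦ 2·5|_5 = 10 ⇒ 9
(2) 9|_5 = 5 + 4 ↦ 6 + 4|_6 = 10 ⇒ 9
(3) 9|_6 = 6 + 3 ↦ 7 + 3|_7 = 10 ⇒ 9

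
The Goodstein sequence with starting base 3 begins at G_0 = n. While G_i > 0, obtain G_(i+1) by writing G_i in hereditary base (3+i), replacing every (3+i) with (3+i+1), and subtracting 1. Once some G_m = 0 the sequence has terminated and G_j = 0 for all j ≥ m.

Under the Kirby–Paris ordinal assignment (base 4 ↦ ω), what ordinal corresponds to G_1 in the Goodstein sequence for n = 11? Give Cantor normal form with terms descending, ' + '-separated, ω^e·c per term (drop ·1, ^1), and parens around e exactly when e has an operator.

ω^2 + 1

[0] 11 ≡ 3^2 + 2 (base 3). Lift 4: 18. −1: 17.
[1] 17 ≡ 4^2 + 1 (base 4). Lift 5: 26. −1: 25.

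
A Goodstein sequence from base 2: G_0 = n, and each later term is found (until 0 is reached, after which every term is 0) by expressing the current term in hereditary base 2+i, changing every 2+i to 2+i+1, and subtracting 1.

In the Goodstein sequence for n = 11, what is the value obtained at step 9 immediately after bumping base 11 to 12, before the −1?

G_0=11  [base 2] 2^(2 + 1) + 2 + 1  →[2↦3]→  3^(3 + 1) + 3 + 1 = 85  −1 ⇒ G_1=84
G_1=84  [base 3] 3^(3 + 1) + 3  →[3↦4]→  4^(4 + 1) + 4 = 1028  −1 ⇒ G_2=1027
G_2=1027  [base 4] 4^(4 + 1) + 3  →[4↦5]→  5^(5 + 1) + 3 = 15628  −1 ⇒ G_3=15627
G_3=15627  [base 5] 5^(5 + 1) + 2  →[5↦6]→  6^(6 + 1) + 2 = 279938  −1 ⇒ G_4=279937
G_4=279937  [base 6] 6^(6 + 1) + 1  →[6↦7]→  7^(7 + 1) + 1 = 5764802  −1 ⇒ G_5=5764801
G_5=5764801  [base 7] 7^(7 + 1)  →[7↦8]→  8^(8 + 1) = 134217728  −1 ⇒ G_6=134217727
G_6=134217727  [base 8] 7·8^8 + 7·8^7 + 7·8^6 + 7·8^5 + 7·8^4 + 7·8^3 + 7·8^2 + 7·8 + 7  →[8↦9]→  7·9^9 + 7·9^7 + 7·9^6 + 7·9^5 + 7·9^4 + 7·9^3 + 7·9^2 + 7·9 + 7 = 2749609303  −1 ⇒ G_7=2749609302
G_7=2749609302  [base 9] 7·9^9 + 7·9^7 + 7·9^6 + 7·9^5 + 7·9^4 + 7·9^3 + 7·9^2 + 7·9 + 6  →[9↦10]→  7·10^10 + 7·10^7 + 7·10^6 + 7·10^5 + 7·10^4 + 7·10^3 + 7·10^2 + 7·10 + 6 = 70077777776  −1 ⇒ G_8=70077777775
G_8=70077777775  [base 10] 7·10^10 + 7·10^7 + 7·10^6 + 7·10^5 + 7·10^4 + 7·10^3 + 7·10^2 + 7·10 + 5  →[10↦11]→  7·11^11 + 7·11^7 + 7·11^6 + 7·11^5 + 7·11^4 + 7·11^3 + 7·11^2 + 7·11 + 5 = 1997331745491  −1 ⇒ G_9=1997331745490

62412976762504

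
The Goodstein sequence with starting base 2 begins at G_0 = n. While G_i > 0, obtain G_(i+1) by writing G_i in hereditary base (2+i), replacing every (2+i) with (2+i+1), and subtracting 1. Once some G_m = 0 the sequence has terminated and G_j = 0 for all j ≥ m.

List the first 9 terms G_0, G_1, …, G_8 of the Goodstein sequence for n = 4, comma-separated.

4, 26, 41, 60, 83, 109, 139, 173, 211

step 0: 4 = 2^2; sub 3 for 2: 3^3; = 27; G_1 = 27−1 = 26
step 1: 26 = 2·3^2 + 2·3 + 2; sub 4 for 3: 2·4^2 + 2·4 + 2; = 42; G_2 = 42−1 = 41
step 2: 41 = 2·4^2 + 2·4 + 1; sub 5 for 4: 2·5^2 + 2·5 + 1; = 61; G_3 = 61−1 = 60
step 3: 60 = 2·5^2 + 2·5; sub 6 for 5: 2·6^2 + 2·6; = 84; G_4 = 84−1 = 83
step 4: 83 = 2·6^2 + 6 + 5; sub 7 for 6: 2·7^2 + 7 + 5; = 110; G_5 = 110−1 = 109
step 5: 109 = 2·7^2 + 7 + 4; sub 8 for 7: 2·8^2 + 8 + 4; = 140; G_6 = 140−1 = 139
step 6: 139 = 2·8^2 + 8 + 3; sub 9 for 8: 2·9^2 + 9 + 3; = 174; G_7 = 174−1 = 173
step 7: 173 = 2·9^2 + 9 + 2; sub 10 for 9: 2·10^2 + 10 + 2; = 212; G_8 = 212−1 = 211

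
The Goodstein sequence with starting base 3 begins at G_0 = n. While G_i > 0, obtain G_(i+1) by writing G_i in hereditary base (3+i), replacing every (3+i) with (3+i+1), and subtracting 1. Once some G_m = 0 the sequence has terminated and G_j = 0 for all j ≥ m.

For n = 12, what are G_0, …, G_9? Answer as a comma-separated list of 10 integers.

12, 19, 27, 37, 49, 63, 69, 75, 81, 87

[0] 12 ≡ 3^2 + 3 (base 3). Lift 4: 20. −1: 19.
[1] 19 ≡ 4^2 + 3 (base 4). Lift 5: 28. −1: 27.
[2] 27 ≡ 5^2 + 2 (base 5). Lift 6: 38. −1: 37.
[3] 37 ≡ 6^2 + 1 (base 6). Lift 7: 50. −1: 49.
[4] 49 ≡ 7^2 (base 7). Lift 8: 64. −1: 63.
[5] 63 ≡ 7·8 + 7 (base 8). Lift 9: 70. −1: 69.
[6] 69 ≡ 7·9 + 6 (base 9). Lift 10: 76. −1: 75.
[7] 75 ≡ 7·10 + 5 (base 10). Lift 11: 82. −1: 81.
[8] 81 ≡ 7·11 + 4 (base 11). Lift 12: 88. −1: 87.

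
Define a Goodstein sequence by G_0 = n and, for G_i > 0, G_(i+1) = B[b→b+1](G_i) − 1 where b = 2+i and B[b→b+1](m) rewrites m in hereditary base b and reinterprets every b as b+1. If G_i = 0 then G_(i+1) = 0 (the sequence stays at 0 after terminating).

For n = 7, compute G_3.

3127

G_0=7  [base 2] 2^2 + 2 + 1  →[2↦3]→  3^3 + 3 + 1 = 31  −1 ⇒ G_1=30
G_1=30  [base 3] 3^3 + 3  →[3↦4]→  4^4 + 4 = 260  −1 ⇒ G_2=259
G_2=259  [base 4] 4^4 + 3  →[4↦5]→  5^5 + 3 = 3128  −1 ⇒ G_3=3127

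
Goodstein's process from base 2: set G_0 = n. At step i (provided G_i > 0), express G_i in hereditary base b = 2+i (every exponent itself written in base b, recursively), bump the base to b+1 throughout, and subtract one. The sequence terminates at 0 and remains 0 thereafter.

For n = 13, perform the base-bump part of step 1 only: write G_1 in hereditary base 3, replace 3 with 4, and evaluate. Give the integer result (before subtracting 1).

base 2: 13 = 2^(2 + 1) + 2^2 + 1; at 3: 3^(3 + 1) + 3^3 + 1 = 109; next = 108
base 3: 108 = 3^(3 + 1) + 3^3; at 4: 4^(4 + 1) + 4^4 = 1280; next = 1279

1280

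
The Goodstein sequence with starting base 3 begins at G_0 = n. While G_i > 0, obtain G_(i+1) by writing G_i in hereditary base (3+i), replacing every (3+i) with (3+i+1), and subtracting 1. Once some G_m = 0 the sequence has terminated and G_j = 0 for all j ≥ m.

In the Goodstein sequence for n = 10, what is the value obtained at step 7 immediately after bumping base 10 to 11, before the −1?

G_0=10  [base 3] 3^2 + 1  →[3↦4]→  4^2 + 1 = 17  −1 ⇒ G_1=16
G_1=16  [base 4] 4^2  →[4↦5]→  5^2 = 25  −1 ⇒ G_2=24
G_2=24  [base 5] 4·5 + 4  →[5↦6]→  4·6 + 4 = 28  −1 ⇒ G_3=27
G_3=27  [base 6] 4·6 + 3  →[6↦7]→  4·7 + 3 = 31  −1 ⇒ G_4=30
G_4=30  [base 7] 4·7 + 2  →[7↦8]→  4·8 + 2 = 34  −1 ⇒ G_5=33
G_5=33  [base 8] 4·8 + 1  →[8↦9]→  4·9 + 1 = 37  −1 ⇒ G_6=36
G_6=36  [base 9] 4·9  →[9↦10]→  4·10 = 40  −1 ⇒ G_7=39
G_7=39  [base 10] 3·10 + 9  →[10↦11]→  3·11 + 9 = 42  −1 ⇒ G_8=41

42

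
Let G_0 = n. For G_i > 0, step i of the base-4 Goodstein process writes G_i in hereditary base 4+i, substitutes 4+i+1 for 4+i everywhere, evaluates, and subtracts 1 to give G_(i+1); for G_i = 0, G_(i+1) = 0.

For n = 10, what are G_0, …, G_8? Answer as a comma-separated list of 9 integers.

G_0=10  [base 4] 2·4 + 2  →[4↦5]→  2·5 + 2 = 12  −1 ⇒ G_1=11
G_1=11  [base 5] 2·5 + 1  →[5↦6]→  2·6 + 1 = 13  −1 ⇒ G_2=12
G_2=12  [base 6] 2·6  →[6↦7]→  2·7 = 14  −1 ⇒ G_3=13
G_3=13  [base 7] 7 + 6  →[7↦8]→  8 + 6 = 14  −1 ⇒ G_4=13
G_4=13  [base 8] 8 + 5  →[8↦9]→  9 + 5 = 14  −1 ⇒ G_5=13
G_5=13  [base 9] 9 + 4  →[9↦10]→  10 + 4 = 14  −1 ⇒ G_6=13
G_6=13  [base 10] 10 + 3  →[10↦11]→  11 + 3 = 14  −1 ⇒ G_7=13
G_7=13  [base 11] 11 + 2  →[11↦12]→  12 + 2 = 14  −1 ⇒ G_8=13

10, 11, 12, 13, 13, 13, 13, 13, 13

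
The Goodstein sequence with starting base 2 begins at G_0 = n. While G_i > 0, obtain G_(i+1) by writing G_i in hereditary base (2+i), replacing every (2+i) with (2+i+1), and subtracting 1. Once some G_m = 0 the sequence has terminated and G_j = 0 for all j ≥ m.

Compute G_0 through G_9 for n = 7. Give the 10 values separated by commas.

7, 30, 259, 3127, 46657, 823543, 16777215, 37665879, 77777775, 150051213

step 0: 7 = 2^2 + 2 + 1; sub 3 for 2: 3^3 + 3 + 1; = 31; G_1 = 31−1 = 30
step 1: 30 = 3^3 + 3; sub 4 for 3: 4^4 + 4; = 260; G_2 = 260−1 = 259
step 2: 259 = 4^4 + 3; sub 5 for 4: 5^5 + 3; = 3128; G_3 = 3128−1 = 3127
step 3: 3127 = 5^5 + 2; sub 6 for 5: 6^6 + 2; = 46658; G_4 = 46658−1 = 46657
step 4: 46657 = 6^6 + 1; sub 7 for 6: 7^7 + 1; = 823544; G_5 = 823544−1 = 823543
step 5: 823543 = 7^7; sub 8 for 7: 8^8; = 16777216; G_6 = 16777216−1 = 16777215
step 6: 16777215 = 7·8^7 + 7·8^6 + 7·8^5 + 7·8^4 + 7·8^3 + 7·8^2 + 7·8 + 7; sub 9 for 8: 7·9^7 + 7·9^6 + 7·9^5 + 7·9^4 + 7·9^3 + 7·9^2 + 7·9 + 7; = 37665880; G_7 = 37665880−1 = 37665879
step 7: 37665879 = 7·9^7 + 7·9^6 + 7·9^5 + 7·9^4 + 7·9^3 + 7·9^2 + 7·9 + 6; sub 10 for 9: 7·10^7 + 7·10^6 + 7·10^5 + 7·10^4 + 7·10^3 + 7·10^2 + 7·10 + 6; = 77777776; G_8 = 77777776−1 = 77777775
step 8: 77777775 = 7·10^7 + 7·10^6 + 7·10^5 + 7·10^4 + 7·10^3 + 7·10^2 + 7·10 + 5; sub 11 for 10: 7·11^7 + 7·11^6 + 7·11^5 + 7·11^4 + 7·11^3 + 7·11^2 + 7·11 + 5; = 150051214; G_9 = 150051214−1 = 150051213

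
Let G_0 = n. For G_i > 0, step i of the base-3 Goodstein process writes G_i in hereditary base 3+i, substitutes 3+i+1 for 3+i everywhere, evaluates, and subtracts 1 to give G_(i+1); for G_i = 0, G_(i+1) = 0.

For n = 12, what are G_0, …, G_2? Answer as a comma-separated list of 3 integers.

12, 19, 27

base 3: 12 = 3^2 + 3; at 4: 4^2 + 4 = 20; next = 19
base 4: 19 = 4^2 + 3; at 5: 5^2 + 3 = 28; next = 27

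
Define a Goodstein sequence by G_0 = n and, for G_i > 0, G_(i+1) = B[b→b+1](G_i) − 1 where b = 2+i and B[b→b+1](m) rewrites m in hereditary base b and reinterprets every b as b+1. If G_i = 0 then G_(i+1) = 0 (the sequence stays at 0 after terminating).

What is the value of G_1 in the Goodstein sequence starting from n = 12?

107

G_0=12  [base 2] 2^(2 + 1) + 2^2  →[2↦3]→  3^(3 + 1) + 3^3 = 108  −1 ⇒ G_1=107
G_1=107  [base 3] 3^(3 + 1) + 2·3^2 + 2·3 + 2  →[3↦4]→  4^(4 + 1) + 2·4^2 + 2·4 + 2 = 1066  −1 ⇒ G_2=1065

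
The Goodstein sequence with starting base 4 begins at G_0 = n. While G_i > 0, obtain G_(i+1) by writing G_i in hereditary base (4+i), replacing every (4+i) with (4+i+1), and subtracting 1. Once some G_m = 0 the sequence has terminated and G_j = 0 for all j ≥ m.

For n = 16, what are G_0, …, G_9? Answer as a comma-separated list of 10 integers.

(0) 16|_4 = 4^2 ↦ 5^2|_5 = 25 ⇒ 24
(1) 24|_5 = 4·5 + 4 ↦ 4·6 + 4|_6 = 28 ⇒ 27
(2) 27|_6 = 4·6 + 3 ↦ 4·7 + 3|_7 = 31 ⇒ 30
(3) 30|_7 = 4·7 + 2 ↦ 4·8 + 2|_8 = 34 ⇒ 33
(4) 33|_8 = 4·8 + 1 ↦ 4·9 + 1|_9 = 37 ⇒ 36
(5) 36|_9 = 4·9 ↦ 4·10|_10 = 40 ⇒ 39
(6) 39|_10 = 3·10 + 9 ↦ 3·11 + 9|_11 = 42 ⇒ 41
(7) 41|_11 = 3·11 + 8 ↦ 3·12 + 8|_12 = 44 ⇒ 43
(8) 43|_12 = 3·12 + 7 ↦ 3·13 + 7|_13 = 46 ⇒ 45

16, 24, 27, 30, 33, 36, 39, 41, 43, 45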